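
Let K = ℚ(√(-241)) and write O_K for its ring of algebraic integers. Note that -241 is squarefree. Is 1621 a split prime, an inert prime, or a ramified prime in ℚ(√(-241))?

remains prime (inert)

-241 mod 4 = 3, hence disc K = 4·(-241) = -964 and O_K = ℤ[√-241].
Since gcd(1621, -964) = 1 the prime 1621 does not ramify.
Euler's criterion: (-241)^810 mod 1621 = 1620. Thus (-241|1621) = -1.
(-241/1621) = -1, so 1621 is inert.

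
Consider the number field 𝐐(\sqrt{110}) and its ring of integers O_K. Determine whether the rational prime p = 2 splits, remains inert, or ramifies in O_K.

110 mod 4 = 2, hence disc K = 4·110 = 440 and O_K = ℤ[√110].
Ramification test: 2 | 440. The prime 2 ramifies in K.

ramified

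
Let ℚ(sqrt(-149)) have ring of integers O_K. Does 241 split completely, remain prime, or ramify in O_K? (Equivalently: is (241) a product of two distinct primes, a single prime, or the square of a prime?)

remains prime (inert)

Since -149 ≢ 1 mod 4, the ring of integers is ℤ[√-149] with discriminant 4·(-149) = -596.
241 ∤ -596, so 241 is unramified.
(-149/241) = 92^120 mod 241 = 240, giving Legendre symbol -1.
Legendre symbol -1 ⇒ 241 is inert.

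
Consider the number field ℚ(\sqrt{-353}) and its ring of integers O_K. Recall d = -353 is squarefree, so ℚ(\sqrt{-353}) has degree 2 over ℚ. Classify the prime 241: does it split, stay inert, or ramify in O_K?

241 remains inert

Since -353 ≢ 1 mod 4, the ring of integers is ℤ[√-353] with discriminant 4·(-353) = -1412.
Since gcd(241, -1412) = 1 the prime 241 does not ramify.
(-353/241) = 129^120 mod 241 = 240, giving Legendre symbol -1.
d is a non-residue mod p, hence 241 remains inert in O_K.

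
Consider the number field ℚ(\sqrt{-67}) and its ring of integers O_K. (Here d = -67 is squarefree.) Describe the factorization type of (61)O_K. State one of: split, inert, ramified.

-67 mod 4 = 1, hence disc K = -67 and O_K = ℤ[(1+√-67)/2].
Since gcd(61, -67) = 1 the prime 61 does not ramify.
Compute (-67/61) via Euler: 55^((61-1)/2) mod 61 = 60, so (-67/61) = -1.
(-67/61) = -1, so 61 is inert.

p is inert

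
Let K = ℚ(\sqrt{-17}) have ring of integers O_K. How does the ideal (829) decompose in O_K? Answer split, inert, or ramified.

p splits

Since -17 ≢ 1 mod 4, the ring of integers is ℤ[√-17] with discriminant 4·(-17) = -68.
829 ∤ -68, so 829 is unramified.
Compute (-17/829) via Euler: 812^((829-1)/2) mod 829 = 1, so (-17/829) = 1.
d is a quadratic residue mod p, hence 829 splits in O_K.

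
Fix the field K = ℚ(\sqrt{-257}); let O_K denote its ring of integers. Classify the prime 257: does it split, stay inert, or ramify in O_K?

Since -257 ≢ 1 mod 4, the ring of integers is ℤ[√-257] with discriminant 4·(-257) = -1028.
disc(K) = -1028 = 257·(-4), so p = 257 is ramified.

ramifies in O_K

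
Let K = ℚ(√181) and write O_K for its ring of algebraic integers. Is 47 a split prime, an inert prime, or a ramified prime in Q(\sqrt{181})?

181 mod 4 = 1, hence disc K = 181 and O_K = ℤ[(1+√181)/2].
disc(K) = 181 is not divisible by 47; 47 is unramified.
Legendre symbol by Euler's criterion: (181/47) ≡ 181^23 ≡ 46 (mod 47), i.e. (181/47) = -1.
Legendre symbol -1 ⇒ 47 is inert.

inert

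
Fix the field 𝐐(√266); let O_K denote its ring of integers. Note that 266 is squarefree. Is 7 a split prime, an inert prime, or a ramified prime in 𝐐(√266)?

ramified — (7) = 𝔭²

266 mod 4 = 2, hence disc K = 4·266 = 1064 and O_K = ℤ[√266].
7 divides disc(K) = 1064, so 7 ramifies.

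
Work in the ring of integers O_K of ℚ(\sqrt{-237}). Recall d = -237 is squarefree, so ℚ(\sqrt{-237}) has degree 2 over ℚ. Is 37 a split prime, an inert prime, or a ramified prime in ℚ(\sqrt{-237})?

d = -237 ≡ 3 (mod 4), so O_K = ℤ[√-237] and disc(K) = 4d = -948.
37 ∤ -948, so 37 is unramified.
Compute (-237/37) via Euler: 22^((37-1)/2) mod 37 = 36, so (-237/37) = -1.
d is a non-residue mod p, hence 37 remains inert in O_K.

37 remains inert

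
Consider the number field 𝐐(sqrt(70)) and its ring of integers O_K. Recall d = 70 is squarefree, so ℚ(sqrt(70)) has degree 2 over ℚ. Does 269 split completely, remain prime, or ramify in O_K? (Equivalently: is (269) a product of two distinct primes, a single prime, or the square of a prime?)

d = 70 ≡ 2 (mod 4), so O_K = ℤ[√70] and disc(K) = 4d = 280.
269 ∤ 280, so 269 is unramified.
Legendre symbol by Euler's criterion: (70/269) ≡ 70^134 ≡ 1 (mod 269), i.e. (70/269) = 1.
d is a quadratic residue mod p, hence 269 splits in O_K.

269 splits in O_K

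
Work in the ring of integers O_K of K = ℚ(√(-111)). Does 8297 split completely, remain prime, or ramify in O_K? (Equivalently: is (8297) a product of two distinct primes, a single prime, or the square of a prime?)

-111 mod 4 = 1, hence disc K = -111 and O_K = ℤ[(1+√-111)/2].
8297 ∤ -111, so 8297 is unramified.
(-111/8297) = 8186^4148 mod 8297 = 8296, giving Legendre symbol -1.
d is a non-residue mod p, hence 8297 remains inert in O_K.

inert — (8297) stays prime in O_K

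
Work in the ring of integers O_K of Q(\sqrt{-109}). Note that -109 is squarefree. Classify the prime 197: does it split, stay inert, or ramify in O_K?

split

d = -109 ≡ 3 (mod 4), so O_K = ℤ[√-109] and disc(K) = 4d = -436.
Since gcd(197, -436) = 1 the prime 197 does not ramify.
Compute (-109/197) via Euler: 88^((197-1)/2) mod 197 = 1, so (-109/197) = 1.
(-109/197) = 1, so 197 splits.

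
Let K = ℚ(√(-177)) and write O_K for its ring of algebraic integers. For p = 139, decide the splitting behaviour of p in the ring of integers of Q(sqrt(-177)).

remains prime (inert)

-177 mod 4 = 3, hence disc K = 4·(-177) = -708 and O_K = ℤ[√-177].
Since gcd(139, -708) = 1 the prime 139 does not ramify.
(-177/139) = 101^69 mod 139 = 138, giving Legendre symbol -1.
d is a non-residue mod p, hence 139 remains inert in O_K.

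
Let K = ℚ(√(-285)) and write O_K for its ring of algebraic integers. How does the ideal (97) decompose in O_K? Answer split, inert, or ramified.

Since -285 ≢ 1 mod 4, the ring of integers is ℤ[√-285] with discriminant 4·(-285) = -1140.
Since gcd(97, -1140) = 1 the prime 97 does not ramify.
Compute (-285/97) via Euler: 6^((97-1)/2) mod 97 = 1, so (-285/97) = 1.
Legendre symbol 1 ⇒ 97 is split.

split — (97) = 𝔭₁𝔭₂ with 𝔭₁ ≠ 𝔭₂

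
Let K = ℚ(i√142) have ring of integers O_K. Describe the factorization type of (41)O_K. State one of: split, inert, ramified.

remains prime (inert)

d = -142 ≡ 2 (mod 4), so O_K = ℤ[√-142] and disc(K) = 4d = -568.
disc(K) = -568 is not divisible by 41; 41 is unramified.
(-142/41) = 22^20 mod 41 = 40, giving Legendre symbol -1.
Legendre symbol -1 ⇒ 41 is inert.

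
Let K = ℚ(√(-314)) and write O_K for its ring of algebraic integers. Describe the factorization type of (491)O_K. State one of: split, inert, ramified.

-314 mod 4 = 2, hence disc K = 4·(-314) = -1256 and O_K = ℤ[√-314].
491 ∤ -1256, so 491 is unramified.
Legendre symbol by Euler's criterion: (-314/491) ≡ (-314)^245 ≡ 490 (mod 491), i.e. (-314/491) = -1.
(-314/491) = -1, so 491 is inert.

inert — (491) stays prime in O_K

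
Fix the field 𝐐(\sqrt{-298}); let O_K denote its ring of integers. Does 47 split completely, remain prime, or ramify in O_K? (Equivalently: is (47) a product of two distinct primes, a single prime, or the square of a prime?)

-298 mod 4 = 2, hence disc K = 4·(-298) = -1192 and O_K = ℤ[√-298].
47 ∤ -1192, so 47 is unramified.
(-298/47) = 31^23 mod 47 = 46, giving Legendre symbol -1.
(-298/47) = -1, so 47 is inert.

p is inert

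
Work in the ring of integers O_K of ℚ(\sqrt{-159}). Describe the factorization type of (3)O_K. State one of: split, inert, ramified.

ramifies in O_K

d = -159 ≡ 1 (mod 4), so O_K = ℤ[(1+√-159)/2] and disc(K) = d = -159.
disc(K) = -159 = 3·(-53), so p = 3 is ramified.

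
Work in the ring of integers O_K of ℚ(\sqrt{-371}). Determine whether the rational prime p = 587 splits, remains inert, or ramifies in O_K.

Since -371 ≡ 1 mod 4, the ring of integers is ℤ[(1+√-371)/2] with discriminant -371.
disc(K) = -371 is not divisible by 587; 587 is unramified.
Euler's criterion: (-371)^293 mod 587 = 586. Thus (-371|587) = -1.
d is a non-residue mod p, hence 587 remains inert in O_K.

remains prime (inert)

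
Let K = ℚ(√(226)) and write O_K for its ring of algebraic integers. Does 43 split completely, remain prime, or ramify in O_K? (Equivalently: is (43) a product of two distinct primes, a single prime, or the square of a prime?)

d = 226 ≡ 2 (mod 4), so O_K = ℤ[√226] and disc(K) = 4d = 904.
disc(K) = 904 is not divisible by 43; 43 is unramified.
Euler's criterion: 226^21 mod 43 = 1. Thus (226|43) = 1.
(226/43) = 1, so 43 splits.

43 splits in O_K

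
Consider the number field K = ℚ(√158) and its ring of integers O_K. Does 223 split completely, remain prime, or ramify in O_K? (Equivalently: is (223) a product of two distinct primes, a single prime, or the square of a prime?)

inert

158 mod 4 = 2, hence disc K = 4·158 = 632 and O_K = ℤ[√158].
223 ∤ 632, so 223 is unramified.
Legendre symbol by Euler's criterion: (158/223) ≡ 158^111 ≡ 222 (mod 223), i.e. (158/223) = -1.
Legendre symbol -1 ⇒ 223 is inert.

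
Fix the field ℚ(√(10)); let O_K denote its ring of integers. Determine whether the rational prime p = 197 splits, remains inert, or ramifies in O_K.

197 splits in O_K

d = 10 ≡ 2 (mod 4), so O_K = ℤ[√10] and disc(K) = 4d = 40.
197 ∤ 40, so 197 is unramified.
Legendre symbol by Euler's criterion: (10/197) ≡ 10^98 ≡ 1 (mod 197), i.e. (10/197) = 1.
(10/197) = 1, so 197 splits.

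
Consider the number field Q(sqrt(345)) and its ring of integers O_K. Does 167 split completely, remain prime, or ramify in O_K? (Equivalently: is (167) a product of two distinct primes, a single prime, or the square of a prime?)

d = 345 ≡ 1 (mod 4), so O_K = ℤ[(1+√345)/2] and disc(K) = d = 345.
disc(K) = 345 is not divisible by 167; 167 is unramified.
Compute (345/167) via Euler: 11^((167-1)/2) mod 167 = 1, so (345/167) = 1.
(345/167) = 1, so 167 splits.

split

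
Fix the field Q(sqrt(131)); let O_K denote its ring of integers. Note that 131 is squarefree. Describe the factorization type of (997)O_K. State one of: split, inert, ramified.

splits completely

d = 131 ≡ 3 (mod 4), so O_K = ℤ[√131] and disc(K) = 4d = 524.
disc(K) = 524 is not divisible by 997; 997 is unramified.
Legendre symbol by Euler's criterion: (131/997) ≡ 131^498 ≡ 1 (mod 997), i.e. (131/997) = 1.
(131/997) = 1, so 997 splits.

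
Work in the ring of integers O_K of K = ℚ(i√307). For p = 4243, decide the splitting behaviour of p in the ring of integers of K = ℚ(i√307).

split — (4243) = 𝔭₁𝔭₂ with 𝔭₁ ≠ 𝔭₂

-307 mod 4 = 1, hence disc K = -307 and O_K = ℤ[(1+√-307)/2].
4243 ∤ -307, so 4243 is unramified.
Legendre symbol by Euler's criterion: (-307/4243) ≡ (-307)^2121 ≡ 1 (mod 4243), i.e. (-307/4243) = 1.
Legendre symbol 1 ⇒ 4243 is split.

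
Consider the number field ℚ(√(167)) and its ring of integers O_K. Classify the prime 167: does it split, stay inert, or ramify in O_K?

ramifies in O_K

d = 167 ≡ 3 (mod 4), so O_K = ℤ[√167] and disc(K) = 4d = 668.
Ramification test: 167 | 668. The prime 167 ramifies in K.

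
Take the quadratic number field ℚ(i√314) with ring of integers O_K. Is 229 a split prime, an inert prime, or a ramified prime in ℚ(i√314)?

Since -314 ≢ 1 mod 4, the ring of integers is ℤ[√-314] with discriminant 4·(-314) = -1256.
229 ∤ -1256, so 229 is unramified.
(-314/229) = 144^114 mod 229 = 1, giving Legendre symbol 1.
Legendre symbol 1 ⇒ 229 is split.

split — (229) = 𝔭₁𝔭₂ with 𝔭₁ ≠ 𝔭₂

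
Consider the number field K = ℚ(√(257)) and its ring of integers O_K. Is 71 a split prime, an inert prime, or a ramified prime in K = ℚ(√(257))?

p is inert

Since 257 ≡ 1 mod 4, the ring of integers is ℤ[(1+√257)/2] with discriminant 257.
Since gcd(71, 257) = 1 the prime 71 does not ramify.
Legendre symbol by Euler's criterion: (257/71) ≡ 257^35 ≡ 70 (mod 71), i.e. (257/71) = -1.
Legendre symbol -1 ⇒ 71 is inert.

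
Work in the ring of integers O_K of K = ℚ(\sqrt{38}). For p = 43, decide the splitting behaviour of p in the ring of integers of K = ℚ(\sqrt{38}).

split — (43) = 𝔭₁𝔭₂ with 𝔭₁ ≠ 𝔭₂

Since 38 ≢ 1 mod 4, the ring of integers is ℤ[√38] with discriminant 4·38 = 152.
Since gcd(43, 152) = 1 the prime 43 does not ramify.
Euler's criterion: 38^21 mod 43 = 1. Thus (38|43) = 1.
(38/43) = 1, so 43 splits.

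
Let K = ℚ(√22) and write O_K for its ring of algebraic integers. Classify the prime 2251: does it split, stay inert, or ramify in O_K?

d = 22 ≡ 2 (mod 4), so O_K = ℤ[√22] and disc(K) = 4d = 88.
2251 ∤ 88, so 2251 is unramified.
(22/2251) = 22^1125 mod 2251 = 2250, giving Legendre symbol -1.
Legendre symbol -1 ⇒ 2251 is inert.

inert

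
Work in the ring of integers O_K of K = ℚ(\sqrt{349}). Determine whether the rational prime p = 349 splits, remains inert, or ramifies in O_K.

d = 349 ≡ 1 (mod 4), so O_K = ℤ[(1+√349)/2] and disc(K) = d = 349.
disc(K) = 349 = 349·1, so p = 349 is ramified.

ramified — (349) = 𝔭²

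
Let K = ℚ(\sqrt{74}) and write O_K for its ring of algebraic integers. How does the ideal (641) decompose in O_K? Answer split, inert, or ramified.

Since 74 ≢ 1 mod 4, the ring of integers is ℤ[√74] with discriminant 4·74 = 296.
641 ∤ 296, so 641 is unramified.
Legendre symbol by Euler's criterion: (74/641) ≡ 74^320 ≡ 1 (mod 641), i.e. (74/641) = 1.
Legendre symbol 1 ⇒ 641 is split.

p splits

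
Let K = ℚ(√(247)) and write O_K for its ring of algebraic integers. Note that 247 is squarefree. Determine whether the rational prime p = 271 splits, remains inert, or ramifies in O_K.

p splits

247 mod 4 = 3, hence disc K = 4·247 = 988 and O_K = ℤ[√247].
Since gcd(271, 988) = 1 the prime 271 does not ramify.
(247/271) = 247^135 mod 271 = 1, giving Legendre symbol 1.
(247/271) = 1, so 271 splits.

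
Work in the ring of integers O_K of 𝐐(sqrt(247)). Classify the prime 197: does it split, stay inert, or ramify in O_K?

Since 247 ≢ 1 mod 4, the ring of integers is ℤ[√247] with discriminant 4·247 = 988.
Since gcd(197, 988) = 1 the prime 197 does not ramify.
Compute (247/197) via Euler: 50^((197-1)/2) mod 197 = 196, so (247/197) = -1.
(247/197) = -1, so 197 is inert.

inert — (197) stays prime in O_K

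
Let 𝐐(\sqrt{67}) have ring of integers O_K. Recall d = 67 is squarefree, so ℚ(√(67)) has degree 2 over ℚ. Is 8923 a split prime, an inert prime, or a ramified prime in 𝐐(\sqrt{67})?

67 mod 4 = 3, hence disc K = 4·67 = 268 and O_K = ℤ[√67].
disc(K) = 268 is not divisible by 8923; 8923 is unramified.
Euler's criterion: 67^4461 mod 8923 = 1. Thus (67|8923) = 1.
d is a quadratic residue mod p, hence 8923 splits in O_K.

8923 splits in O_K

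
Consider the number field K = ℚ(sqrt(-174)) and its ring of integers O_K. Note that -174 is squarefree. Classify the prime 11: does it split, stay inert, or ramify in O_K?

p is inert

-174 mod 4 = 2, hence disc K = 4·(-174) = -696 and O_K = ℤ[√-174].
disc(K) = -696 is not divisible by 11; 11 is unramified.
Compute (-174/11) via Euler: 2^((11-1)/2) mod 11 = 10, so (-174/11) = -1.
d is a non-residue mod p, hence 11 remains inert in O_K.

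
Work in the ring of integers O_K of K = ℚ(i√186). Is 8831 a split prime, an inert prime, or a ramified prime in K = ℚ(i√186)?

remains prime (inert)

Since -186 ≢ 1 mod 4, the ring of integers is ℤ[√-186] with discriminant 4·(-186) = -744.
Since gcd(8831, -744) = 1 the prime 8831 does not ramify.
Legendre symbol by Euler's criterion: (-186/8831) ≡ (-186)^4415 ≡ 8830 (mod 8831), i.e. (-186/8831) = -1.
Legendre symbol -1 ⇒ 8831 is inert.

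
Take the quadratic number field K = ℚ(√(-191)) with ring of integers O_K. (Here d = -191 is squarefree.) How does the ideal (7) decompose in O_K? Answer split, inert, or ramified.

d = -191 ≡ 1 (mod 4), so O_K = ℤ[(1+√-191)/2] and disc(K) = d = -191.
7 ∤ -191, so 7 is unramified.
(-191/7) = 5^3 mod 7 = 6, giving Legendre symbol -1.
(-191/7) = -1, so 7 is inert.

remains prime (inert)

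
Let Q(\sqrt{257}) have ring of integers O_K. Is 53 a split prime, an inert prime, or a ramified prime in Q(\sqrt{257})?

d = 257 ≡ 1 (mod 4), so O_K = ℤ[(1+√257)/2] and disc(K) = d = 257.
53 ∤ 257, so 53 is unramified.
Euler's criterion: 257^26 mod 53 = 52. Thus (257|53) = -1.
Legendre symbol -1 ⇒ 53 is inert.

53 remains inert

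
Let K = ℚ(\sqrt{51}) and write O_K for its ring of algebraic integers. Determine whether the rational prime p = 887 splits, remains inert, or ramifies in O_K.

inert — (887) stays prime in O_K

51 mod 4 = 3, hence disc K = 4·51 = 204 and O_K = ℤ[√51].
disc(K) = 204 is not divisible by 887; 887 is unramified.
Compute (51/887) via Euler: 51^((887-1)/2) mod 887 = 886, so (51/887) = -1.
Legendre symbol -1 ⇒ 887 is inert.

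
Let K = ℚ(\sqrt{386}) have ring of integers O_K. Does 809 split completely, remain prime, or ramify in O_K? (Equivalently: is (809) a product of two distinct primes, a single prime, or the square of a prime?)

inert

Since 386 ≢ 1 mod 4, the ring of integers is ℤ[√386] with discriminant 4·386 = 1544.
Since gcd(809, 1544) = 1 the prime 809 does not ramify.
Legendre symbol by Euler's criterion: (386/809) ≡ 386^404 ≡ 808 (mod 809), i.e. (386/809) = -1.
(386/809) = -1, so 809 is inert.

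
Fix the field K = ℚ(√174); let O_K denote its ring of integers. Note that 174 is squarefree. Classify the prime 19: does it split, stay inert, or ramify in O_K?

174 mod 4 = 2, hence disc K = 4·174 = 696 and O_K = ℤ[√174].
disc(K) = 696 is not divisible by 19; 19 is unramified.
Euler's criterion: 174^9 mod 19 = 18. Thus (174|19) = -1.
Legendre symbol -1 ⇒ 19 is inert.

19 remains inert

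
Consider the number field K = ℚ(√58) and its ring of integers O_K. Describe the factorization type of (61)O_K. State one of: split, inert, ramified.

58 mod 4 = 2, hence disc K = 4·58 = 232 and O_K = ℤ[√58].
disc(K) = 232 is not divisible by 61; 61 is unramified.
Euler's criterion: 58^30 mod 61 = 1. Thus (58|61) = 1.
(58/61) = 1, so 61 splits.

split — (61) = 𝔭₁𝔭₂ with 𝔭₁ ≠ 𝔭₂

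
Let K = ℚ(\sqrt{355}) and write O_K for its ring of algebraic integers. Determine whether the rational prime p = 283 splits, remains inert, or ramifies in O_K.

283 remains inert

Since 355 ≢ 1 mod 4, the ring of integers is ℤ[√355] with discriminant 4·355 = 1420.
disc(K) = 1420 is not divisible by 283; 283 is unramified.
Euler's criterion: 355^141 mod 283 = 282. Thus (355|283) = -1.
(355/283) = -1, so 283 is inert.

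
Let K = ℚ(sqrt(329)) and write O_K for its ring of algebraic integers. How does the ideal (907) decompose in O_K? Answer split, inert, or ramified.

d = 329 ≡ 1 (mod 4), so O_K = ℤ[(1+√329)/2] and disc(K) = d = 329.
Since gcd(907, 329) = 1 the prime 907 does not ramify.
Legendre symbol by Euler's criterion: (329/907) ≡ 329^453 ≡ 1 (mod 907), i.e. (329/907) = 1.
Legendre symbol 1 ⇒ 907 is split.

split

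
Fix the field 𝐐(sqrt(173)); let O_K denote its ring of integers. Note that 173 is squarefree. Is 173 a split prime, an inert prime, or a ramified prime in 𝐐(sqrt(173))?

ramified

d = 173 ≡ 1 (mod 4), so O_K = ℤ[(1+√173)/2] and disc(K) = d = 173.
disc(K) = 173 = 173·1, so p = 173 is ramified.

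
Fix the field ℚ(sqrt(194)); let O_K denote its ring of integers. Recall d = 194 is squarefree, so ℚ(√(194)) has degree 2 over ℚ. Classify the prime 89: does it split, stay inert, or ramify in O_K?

194 mod 4 = 2, hence disc K = 4·194 = 776 and O_K = ℤ[√194].
89 ∤ 776, so 89 is unramified.
Euler's criterion: 194^44 mod 89 = 1. Thus (194|89) = 1.
(194/89) = 1, so 89 splits.

89 splits in O_K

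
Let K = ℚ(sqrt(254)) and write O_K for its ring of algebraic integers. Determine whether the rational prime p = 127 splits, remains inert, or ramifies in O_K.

254 mod 4 = 2, hence disc K = 4·254 = 1016 and O_K = ℤ[√254].
127 divides disc(K) = 1016, so 127 ramifies.

ramifies in O_K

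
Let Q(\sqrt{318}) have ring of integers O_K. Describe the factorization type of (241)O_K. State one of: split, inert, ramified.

241 splits in O_K

Since 318 ≢ 1 mod 4, the ring of integers is ℤ[√318] with discriminant 4·318 = 1272.
disc(K) = 1272 is not divisible by 241; 241 is unramified.
(318/241) = 77^120 mod 241 = 1, giving Legendre symbol 1.
(318/241) = 1, so 241 splits.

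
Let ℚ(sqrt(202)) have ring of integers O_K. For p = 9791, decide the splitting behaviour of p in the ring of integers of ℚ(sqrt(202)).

9791 splits in O_K

Since 202 ≢ 1 mod 4, the ring of integers is ℤ[√202] with discriminant 4·202 = 808.
Since gcd(9791, 808) = 1 the prime 9791 does not ramify.
Legendre symbol by Euler's criterion: (202/9791) ≡ 202^4895 ≡ 1 (mod 9791), i.e. (202/9791) = 1.
Legendre symbol 1 ⇒ 9791 is split.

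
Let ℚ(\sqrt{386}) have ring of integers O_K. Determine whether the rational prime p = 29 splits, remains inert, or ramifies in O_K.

p splits

Since 386 ≢ 1 mod 4, the ring of integers is ℤ[√386] with discriminant 4·386 = 1544.
disc(K) = 1544 is not divisible by 29; 29 is unramified.
Euler's criterion: 386^14 mod 29 = 1. Thus (386|29) = 1.
d is a quadratic residue mod p, hence 29 splits in O_K.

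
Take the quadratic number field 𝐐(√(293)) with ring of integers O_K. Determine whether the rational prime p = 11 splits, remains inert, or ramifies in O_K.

293 mod 4 = 1, hence disc K = 293 and O_K = ℤ[(1+√293)/2].
11 ∤ 293, so 11 is unramified.
(293/11) = 7^5 mod 11 = 10, giving Legendre symbol -1.
d is a non-residue mod p, hence 11 remains inert in O_K.

inert — (11) stays prime in O_K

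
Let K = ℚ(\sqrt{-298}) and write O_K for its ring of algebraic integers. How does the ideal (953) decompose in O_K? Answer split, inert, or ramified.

-298 mod 4 = 2, hence disc K = 4·(-298) = -1192 and O_K = ℤ[√-298].
Since gcd(953, -1192) = 1 the prime 953 does not ramify.
Euler's criterion: (-298)^476 mod 953 = 952. Thus (-298|953) = -1.
d is a non-residue mod p, hence 953 remains inert in O_K.

953 remains inert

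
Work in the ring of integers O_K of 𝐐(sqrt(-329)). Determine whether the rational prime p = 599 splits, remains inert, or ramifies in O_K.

p splits

-329 mod 4 = 3, hence disc K = 4·(-329) = -1316 and O_K = ℤ[√-329].
disc(K) = -1316 is not divisible by 599; 599 is unramified.
Euler's criterion: (-329)^299 mod 599 = 1. Thus (-329|599) = 1.
(-329/599) = 1, so 599 splits.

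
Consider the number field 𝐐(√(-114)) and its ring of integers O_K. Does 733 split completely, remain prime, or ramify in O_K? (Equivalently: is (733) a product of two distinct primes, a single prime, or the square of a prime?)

remains prime (inert)

d = -114 ≡ 2 (mod 4), so O_K = ℤ[√-114] and disc(K) = 4d = -456.
Since gcd(733, -456) = 1 the prime 733 does not ramify.
(-114/733) = 619^366 mod 733 = 732, giving Legendre symbol -1.
Legendre symbol -1 ⇒ 733 is inert.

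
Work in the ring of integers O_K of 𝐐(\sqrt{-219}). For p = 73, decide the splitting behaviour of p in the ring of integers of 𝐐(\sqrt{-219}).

ramified

-219 mod 4 = 1, hence disc K = -219 and O_K = ℤ[(1+√-219)/2].
73 divides disc(K) = -219, so 73 ramifies.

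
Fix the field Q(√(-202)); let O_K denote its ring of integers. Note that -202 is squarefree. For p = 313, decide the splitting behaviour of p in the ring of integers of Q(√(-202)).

remains prime (inert)

-202 mod 4 = 2, hence disc K = 4·(-202) = -808 and O_K = ℤ[√-202].
Since gcd(313, -808) = 1 the prime 313 does not ramify.
(-202/313) = 111^156 mod 313 = 312, giving Legendre symbol -1.
Legendre symbol -1 ⇒ 313 is inert.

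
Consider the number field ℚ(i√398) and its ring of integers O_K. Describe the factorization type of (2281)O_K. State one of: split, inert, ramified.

2281 splits in O_K

-398 mod 4 = 2, hence disc K = 4·(-398) = -1592 and O_K = ℤ[√-398].
disc(K) = -1592 is not divisible by 2281; 2281 is unramified.
Legendre symbol by Euler's criterion: (-398/2281) ≡ (-398)^1140 ≡ 1 (mod 2281), i.e. (-398/2281) = 1.
d is a quadratic residue mod p, hence 2281 splits in O_K.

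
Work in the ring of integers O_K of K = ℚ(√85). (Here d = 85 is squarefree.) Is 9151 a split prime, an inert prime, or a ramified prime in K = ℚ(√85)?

85 mod 4 = 1, hence disc K = 85 and O_K = ℤ[(1+√85)/2].
Since gcd(9151, 85) = 1 the prime 9151 does not ramify.
Euler's criterion: 85^4575 mod 9151 = 9150. Thus (85|9151) = -1.
d is a non-residue mod p, hence 9151 remains inert in O_K.

inert — (9151) stays prime in O_K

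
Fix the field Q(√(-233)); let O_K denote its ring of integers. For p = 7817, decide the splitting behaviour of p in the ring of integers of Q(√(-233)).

split — (7817) = 𝔭₁𝔭₂ with 𝔭₁ ≠ 𝔭₂

Since -233 ≢ 1 mod 4, the ring of integers is ℤ[√-233] with discriminant 4·(-233) = -932.
Since gcd(7817, -932) = 1 the prime 7817 does not ramify.
Compute (-233/7817) via Euler: 7584^((7817-1)/2) mod 7817 = 1, so (-233/7817) = 1.
(-233/7817) = 1, so 7817 splits.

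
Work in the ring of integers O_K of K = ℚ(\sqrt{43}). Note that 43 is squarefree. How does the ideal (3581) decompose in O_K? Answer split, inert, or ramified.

43 mod 4 = 3, hence disc K = 4·43 = 172 and O_K = ℤ[√43].
3581 ∤ 172, so 3581 is unramified.
(43/3581) = 43^1790 mod 3581 = 3580, giving Legendre symbol -1.
d is a non-residue mod p, hence 3581 remains inert in O_K.

inert — (3581) stays prime in O_K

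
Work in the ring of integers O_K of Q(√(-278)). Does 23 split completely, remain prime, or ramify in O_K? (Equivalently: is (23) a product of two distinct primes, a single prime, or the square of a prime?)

d = -278 ≡ 2 (mod 4), so O_K = ℤ[√-278] and disc(K) = 4d = -1112.
disc(K) = -1112 is not divisible by 23; 23 is unramified.
Euler's criterion: (-278)^11 mod 23 = 22. Thus (-278|23) = -1.
d is a non-residue mod p, hence 23 remains inert in O_K.

p is inert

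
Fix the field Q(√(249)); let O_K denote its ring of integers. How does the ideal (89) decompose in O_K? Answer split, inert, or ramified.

split

249 mod 4 = 1, hence disc K = 249 and O_K = ℤ[(1+√249)/2].
Since gcd(89, 249) = 1 the prime 89 does not ramify.
Legendre symbol by Euler's criterion: (249/89) ≡ 249^44 ≡ 1 (mod 89), i.e. (249/89) = 1.
(249/89) = 1, so 89 splits.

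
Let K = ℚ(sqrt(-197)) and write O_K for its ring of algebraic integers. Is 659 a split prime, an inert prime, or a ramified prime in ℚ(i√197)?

Since -197 ≢ 1 mod 4, the ring of integers is ℤ[√-197] with discriminant 4·(-197) = -788.
disc(K) = -788 is not divisible by 659; 659 is unramified.
Euler's criterion: (-197)^329 mod 659 = 1. Thus (-197|659) = 1.
(-197/659) = 1, so 659 splits.

split — (659) = 𝔭₁𝔭₂ with 𝔭₁ ≠ 𝔭₂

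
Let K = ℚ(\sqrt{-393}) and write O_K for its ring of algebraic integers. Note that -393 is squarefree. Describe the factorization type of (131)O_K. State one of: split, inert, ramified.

-393 mod 4 = 3, hence disc K = 4·(-393) = -1572 and O_K = ℤ[√-393].
disc(K) = -1572 = 131·(-12), so p = 131 is ramified.

ramifies in O_K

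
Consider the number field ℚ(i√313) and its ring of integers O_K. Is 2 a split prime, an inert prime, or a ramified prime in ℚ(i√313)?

ramified — (2) = 𝔭²

d = -313 ≡ 3 (mod 4), so O_K = ℤ[√-313] and disc(K) = 4d = -1252.
disc(K) = -1252 = 2·(-626), so p = 2 is ramified.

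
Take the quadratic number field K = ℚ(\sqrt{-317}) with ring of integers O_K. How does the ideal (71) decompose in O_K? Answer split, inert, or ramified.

71 splits in O_K

Since -317 ≢ 1 mod 4, the ring of integers is ℤ[√-317] with discriminant 4·(-317) = -1268.
Since gcd(71, -1268) = 1 the prime 71 does not ramify.
Legendre symbol by Euler's criterion: (-317/71) ≡ (-317)^35 ≡ 1 (mod 71), i.e. (-317/71) = 1.
Legendre symbol 1 ⇒ 71 is split.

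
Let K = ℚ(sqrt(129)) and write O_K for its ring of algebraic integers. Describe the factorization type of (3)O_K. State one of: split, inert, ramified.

ramified — (3) = 𝔭²

d = 129 ≡ 1 (mod 4), so O_K = ℤ[(1+√129)/2] and disc(K) = d = 129.
3 divides disc(K) = 129, so 3 ramifies.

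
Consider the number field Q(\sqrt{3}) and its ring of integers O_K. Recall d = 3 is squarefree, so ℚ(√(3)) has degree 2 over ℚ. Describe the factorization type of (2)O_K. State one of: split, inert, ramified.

Since 3 ≢ 1 mod 4, the ring of integers is ℤ[√3] with discriminant 4·3 = 12.
Ramification test: 2 | 12. The prime 2 ramifies in K.

p ramifies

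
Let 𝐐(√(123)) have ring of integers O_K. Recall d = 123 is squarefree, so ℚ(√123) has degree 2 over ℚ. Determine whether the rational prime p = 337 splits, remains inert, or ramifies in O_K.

123 mod 4 = 3, hence disc K = 4·123 = 492 and O_K = ℤ[√123].
337 ∤ 492, so 337 is unramified.
Euler's criterion: 123^168 mod 337 = 1. Thus (123|337) = 1.
Legendre symbol 1 ⇒ 337 is split.

splits completely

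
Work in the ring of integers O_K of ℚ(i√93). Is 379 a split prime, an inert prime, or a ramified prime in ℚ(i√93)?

Since -93 ≢ 1 mod 4, the ring of integers is ℤ[√-93] with discriminant 4·(-93) = -372.
379 ∤ -372, so 379 is unramified.
Euler's criterion: (-93)^189 mod 379 = 378. Thus (-93|379) = -1.
(-93/379) = -1, so 379 is inert.

remains prime (inert)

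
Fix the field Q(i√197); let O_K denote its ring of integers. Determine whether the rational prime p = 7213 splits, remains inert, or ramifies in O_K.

-197 mod 4 = 3, hence disc K = 4·(-197) = -788 and O_K = ℤ[√-197].
Since gcd(7213, -788) = 1 the prime 7213 does not ramify.
Euler's criterion: (-197)^3606 mod 7213 = 1. Thus (-197|7213) = 1.
(-197/7213) = 1, so 7213 splits.

7213 splits in O_K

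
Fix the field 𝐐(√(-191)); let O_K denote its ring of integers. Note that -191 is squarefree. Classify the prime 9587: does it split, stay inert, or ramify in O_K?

p is inert

Since -191 ≡ 1 mod 4, the ring of integers is ℤ[(1+√-191)/2] with discriminant -191.
9587 ∤ -191, so 9587 is unramified.
Compute (-191/9587) via Euler: 9396^((9587-1)/2) mod 9587 = 9586, so (-191/9587) = -1.
(-191/9587) = -1, so 9587 is inert.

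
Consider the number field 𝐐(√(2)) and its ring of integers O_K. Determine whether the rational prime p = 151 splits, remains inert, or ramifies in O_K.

2 mod 4 = 2, hence disc K = 4·2 = 8 and O_K = ℤ[√2].
Since gcd(151, 8) = 1 the prime 151 does not ramify.
Euler's criterion: 2^75 mod 151 = 1. Thus (2|151) = 1.
Legendre symbol 1 ⇒ 151 is split.

151 splits in O_K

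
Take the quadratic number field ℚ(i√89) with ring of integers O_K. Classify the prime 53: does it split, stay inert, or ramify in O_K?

split — (53) = 𝔭₁𝔭₂ with 𝔭₁ ≠ 𝔭₂

-89 mod 4 = 3, hence disc K = 4·(-89) = -356 and O_K = ℤ[√-89].
disc(K) = -356 is not divisible by 53; 53 is unramified.
Compute (-89/53) via Euler: 17^((53-1)/2) mod 53 = 1, so (-89/53) = 1.
Legendre symbol 1 ⇒ 53 is split.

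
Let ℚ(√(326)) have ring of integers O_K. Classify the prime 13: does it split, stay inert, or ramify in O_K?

13 splits in O_K

d = 326 ≡ 2 (mod 4), so O_K = ℤ[√326] and disc(K) = 4d = 1304.
13 ∤ 1304, so 13 is unramified.
(326/13) = 1^6 mod 13 = 1, giving Legendre symbol 1.
Legendre symbol 1 ⇒ 13 is split.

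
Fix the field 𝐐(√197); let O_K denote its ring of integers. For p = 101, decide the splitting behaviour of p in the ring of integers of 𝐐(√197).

d = 197 ≡ 1 (mod 4), so O_K = ℤ[(1+√197)/2] and disc(K) = d = 197.
Since gcd(101, 197) = 1 the prime 101 does not ramify.
(197/101) = 96^50 mod 101 = 1, giving Legendre symbol 1.
(197/101) = 1, so 101 splits.

p splits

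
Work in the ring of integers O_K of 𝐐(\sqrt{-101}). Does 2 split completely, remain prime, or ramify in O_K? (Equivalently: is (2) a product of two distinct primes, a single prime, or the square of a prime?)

2 is ramified

-101 mod 4 = 3, hence disc K = 4·(-101) = -404 and O_K = ℤ[√-101].
Ramification test: 2 | -404. The prime 2 ramifies in K.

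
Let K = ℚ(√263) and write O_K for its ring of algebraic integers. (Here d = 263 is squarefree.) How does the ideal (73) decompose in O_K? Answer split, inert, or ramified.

p is inert

d = 263 ≡ 3 (mod 4), so O_K = ℤ[√263] and disc(K) = 4d = 1052.
Since gcd(73, 1052) = 1 the prime 73 does not ramify.
(263/73) = 44^36 mod 73 = 72, giving Legendre symbol -1.
d is a non-residue mod p, hence 73 remains inert in O_K.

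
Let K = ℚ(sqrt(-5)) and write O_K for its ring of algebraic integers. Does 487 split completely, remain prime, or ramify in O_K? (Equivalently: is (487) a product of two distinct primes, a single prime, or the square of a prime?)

d = -5 ≡ 3 (mod 4), so O_K = ℤ[√-5] and disc(K) = 4d = -20.
487 ∤ -20, so 487 is unramified.
Legendre symbol by Euler's criterion: (-5/487) ≡ (-5)^243 ≡ 1 (mod 487), i.e. (-5/487) = 1.
d is a quadratic residue mod p, hence 487 splits in O_K.

487 splits in O_K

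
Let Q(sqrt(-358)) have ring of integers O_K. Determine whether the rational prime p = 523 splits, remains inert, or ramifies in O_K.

Since -358 ≢ 1 mod 4, the ring of integers is ℤ[√-358] with discriminant 4·(-358) = -1432.
523 ∤ -1432, so 523 is unramified.
Legendre symbol by Euler's criterion: (-358/523) ≡ (-358)^261 ≡ 1 (mod 523), i.e. (-358/523) = 1.
d is a quadratic residue mod p, hence 523 splits in O_K.

splits completely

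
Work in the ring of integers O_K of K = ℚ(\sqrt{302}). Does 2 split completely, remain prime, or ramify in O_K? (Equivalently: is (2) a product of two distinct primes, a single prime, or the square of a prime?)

d = 302 ≡ 2 (mod 4), so O_K = ℤ[√302] and disc(K) = 4d = 1208.
Ramification test: 2 | 1208. The prime 2 ramifies in K.

2 is ramified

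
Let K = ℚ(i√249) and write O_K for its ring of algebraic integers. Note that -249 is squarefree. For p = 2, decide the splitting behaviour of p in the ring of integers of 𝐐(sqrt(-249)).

-249 mod 4 = 3, hence disc K = 4·(-249) = -996 and O_K = ℤ[√-249].
disc(K) = -996 = 2·(-498), so p = 2 is ramified.

2 is ramified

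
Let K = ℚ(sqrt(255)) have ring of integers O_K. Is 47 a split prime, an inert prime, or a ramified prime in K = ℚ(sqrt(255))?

Since 255 ≢ 1 mod 4, the ring of integers is ℤ[√255] with discriminant 4·255 = 1020.
Since gcd(47, 1020) = 1 the prime 47 does not ramify.
Euler's criterion: 255^23 mod 47 = 46. Thus (255|47) = -1.
d is a non-residue mod p, hence 47 remains inert in O_K.

p is inert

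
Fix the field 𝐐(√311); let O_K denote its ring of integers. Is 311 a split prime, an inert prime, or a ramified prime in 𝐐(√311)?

p ramifies

311 mod 4 = 3, hence disc K = 4·311 = 1244 and O_K = ℤ[√311].
disc(K) = 1244 = 311·4, so p = 311 is ramified.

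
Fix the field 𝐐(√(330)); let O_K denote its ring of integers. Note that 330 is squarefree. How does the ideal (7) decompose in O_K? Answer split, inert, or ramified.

splits completely

330 mod 4 = 2, hence disc K = 4·330 = 1320 and O_K = ℤ[√330].
Since gcd(7, 1320) = 1 the prime 7 does not ramify.
Compute (330/7) via Euler: 1^((7-1)/2) mod 7 = 1, so (330/7) = 1.
d is a quadratic residue mod p, hence 7 splits in O_K.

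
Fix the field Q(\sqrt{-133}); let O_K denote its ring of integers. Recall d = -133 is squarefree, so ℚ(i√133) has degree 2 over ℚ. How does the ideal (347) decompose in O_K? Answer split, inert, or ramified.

inert

d = -133 ≡ 3 (mod 4), so O_K = ℤ[√-133] and disc(K) = 4d = -532.
347 ∤ -532, so 347 is unramified.
(-133/347) = 214^173 mod 347 = 346, giving Legendre symbol -1.
(-133/347) = -1, so 347 is inert.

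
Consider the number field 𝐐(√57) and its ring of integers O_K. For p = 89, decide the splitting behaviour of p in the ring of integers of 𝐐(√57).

d = 57 ≡ 1 (mod 4), so O_K = ℤ[(1+√57)/2] and disc(K) = d = 57.
89 ∤ 57, so 89 is unramified.
Compute (57/89) via Euler: 57^((89-1)/2) mod 89 = 1, so (57/89) = 1.
(57/89) = 1, so 89 splits.

p splits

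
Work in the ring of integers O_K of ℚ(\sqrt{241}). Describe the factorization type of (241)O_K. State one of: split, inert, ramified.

d = 241 ≡ 1 (mod 4), so O_K = ℤ[(1+√241)/2] and disc(K) = d = 241.
241 divides disc(K) = 241, so 241 ramifies.

ramifies in O_K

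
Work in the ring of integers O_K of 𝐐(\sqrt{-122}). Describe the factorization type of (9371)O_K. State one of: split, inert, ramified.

d = -122 ≡ 2 (mod 4), so O_K = ℤ[√-122] and disc(K) = 4d = -488.
disc(K) = -488 is not divisible by 9371; 9371 is unramified.
Compute (-122/9371) via Euler: 9249^((9371-1)/2) mod 9371 = 9370, so (-122/9371) = -1.
(-122/9371) = -1, so 9371 is inert.

remains prime (inert)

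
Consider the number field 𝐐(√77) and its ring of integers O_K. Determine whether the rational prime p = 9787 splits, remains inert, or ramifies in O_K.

p is inert

d = 77 ≡ 1 (mod 4), so O_K = ℤ[(1+√77)/2] and disc(K) = d = 77.
Since gcd(9787, 77) = 1 the prime 9787 does not ramify.
Euler's criterion: 77^4893 mod 9787 = 9786. Thus (77|9787) = -1.
(77/9787) = -1, so 9787 is inert.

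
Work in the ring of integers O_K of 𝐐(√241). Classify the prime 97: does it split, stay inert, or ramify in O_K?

241 mod 4 = 1, hence disc K = 241 and O_K = ℤ[(1+√241)/2].
97 ∤ 241, so 97 is unramified.
Euler's criterion: 241^48 mod 97 = 1. Thus (241|97) = 1.
(241/97) = 1, so 97 splits.

split — (97) = 𝔭₁𝔭₂ with 𝔭₁ ≠ 𝔭₂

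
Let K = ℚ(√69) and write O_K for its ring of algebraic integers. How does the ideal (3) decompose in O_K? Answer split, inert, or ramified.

d = 69 ≡ 1 (mod 4), so O_K = ℤ[(1+√69)/2] and disc(K) = d = 69.
3 divides disc(K) = 69, so 3 ramifies.

ramified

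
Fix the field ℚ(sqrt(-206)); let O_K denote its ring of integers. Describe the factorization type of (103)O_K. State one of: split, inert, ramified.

-206 mod 4 = 2, hence disc K = 4·(-206) = -824 and O_K = ℤ[√-206].
103 divides disc(K) = -824, so 103 ramifies.

p ramifies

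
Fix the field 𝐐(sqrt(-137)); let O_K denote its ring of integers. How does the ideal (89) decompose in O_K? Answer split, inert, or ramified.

inert

d = -137 ≡ 3 (mod 4), so O_K = ℤ[√-137] and disc(K) = 4d = -548.
Since gcd(89, -548) = 1 the prime 89 does not ramify.
(-137/89) = 41^44 mod 89 = 88, giving Legendre symbol -1.
Legendre symbol -1 ⇒ 89 is inert.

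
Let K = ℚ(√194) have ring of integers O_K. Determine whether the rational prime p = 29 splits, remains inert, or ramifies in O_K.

splits completely

194 mod 4 = 2, hence disc K = 4·194 = 776 and O_K = ℤ[√194].
disc(K) = 776 is not divisible by 29; 29 is unramified.
Legendre symbol by Euler's criterion: (194/29) ≡ 194^14 ≡ 1 (mod 29), i.e. (194/29) = 1.
(194/29) = 1, so 29 splits.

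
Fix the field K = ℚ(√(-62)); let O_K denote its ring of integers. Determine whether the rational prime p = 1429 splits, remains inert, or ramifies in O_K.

split

-62 mod 4 = 2, hence disc K = 4·(-62) = -248 and O_K = ℤ[√-62].
Since gcd(1429, -248) = 1 the prime 1429 does not ramify.
Euler's criterion: (-62)^714 mod 1429 = 1. Thus (-62|1429) = 1.
Legendre symbol 1 ⇒ 1429 is split.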